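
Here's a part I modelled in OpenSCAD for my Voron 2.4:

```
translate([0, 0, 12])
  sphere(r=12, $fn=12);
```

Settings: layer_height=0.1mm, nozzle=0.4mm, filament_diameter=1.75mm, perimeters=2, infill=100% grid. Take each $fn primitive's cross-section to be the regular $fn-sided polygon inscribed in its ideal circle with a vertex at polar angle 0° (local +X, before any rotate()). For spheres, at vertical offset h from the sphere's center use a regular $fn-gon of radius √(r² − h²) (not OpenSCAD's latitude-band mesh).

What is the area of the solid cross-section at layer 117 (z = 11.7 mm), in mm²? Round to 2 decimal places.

At z = 11.7 mm: the sphere: section is a regular 12-gon, circumradius = √(r²−h²) = √(12²−0.3²) = 11.996 (area = (12/2)·11.996²·sin(360°/12) = 431.73 mm²). Overall, the cross-section is a single solid region. Net area = 431.73 mm².

431.73 mm²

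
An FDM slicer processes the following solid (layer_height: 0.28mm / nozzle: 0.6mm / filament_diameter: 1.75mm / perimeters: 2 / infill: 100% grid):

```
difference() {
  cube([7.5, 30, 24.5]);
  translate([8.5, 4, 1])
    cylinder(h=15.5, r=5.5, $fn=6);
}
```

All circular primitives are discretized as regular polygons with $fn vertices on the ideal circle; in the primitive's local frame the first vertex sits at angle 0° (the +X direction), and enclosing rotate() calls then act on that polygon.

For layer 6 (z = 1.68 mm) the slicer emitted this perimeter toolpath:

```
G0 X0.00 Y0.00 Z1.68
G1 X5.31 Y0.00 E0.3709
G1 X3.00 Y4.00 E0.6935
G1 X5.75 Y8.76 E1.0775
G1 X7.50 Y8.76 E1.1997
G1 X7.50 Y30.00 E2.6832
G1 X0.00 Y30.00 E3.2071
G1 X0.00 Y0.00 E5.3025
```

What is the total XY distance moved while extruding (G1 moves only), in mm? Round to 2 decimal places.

Sum the Euclidean lengths of each G1 segment: total = 75.92 mm.

75.92 mm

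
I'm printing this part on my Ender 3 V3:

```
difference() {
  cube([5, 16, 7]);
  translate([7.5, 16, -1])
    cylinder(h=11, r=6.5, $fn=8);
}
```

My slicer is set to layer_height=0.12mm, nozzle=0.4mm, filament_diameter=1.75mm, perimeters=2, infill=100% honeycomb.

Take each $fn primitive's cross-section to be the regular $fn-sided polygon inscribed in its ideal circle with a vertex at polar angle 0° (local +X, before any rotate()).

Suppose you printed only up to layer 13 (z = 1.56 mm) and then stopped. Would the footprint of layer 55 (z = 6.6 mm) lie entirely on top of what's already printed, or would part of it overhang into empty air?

Compare the two slices. At z = 1.56: the 5×16 cube contributes its full rectangle (area 80.00 mm²); the cylinder at (7.5, 16): section is a regular 8-gon, circumradius r=6.5 (area = (8/2)·6.500²·sin(360°/8) = 119.50 mm²); Subtracting the remaining from the first: starting from the 5×16 cube (80.00 mm²), the r=6.5 cylinder at (7.5, 16) partially overlaps it — only the 14.92 mm² overlap (of its 119.50 mm²) is removed, clipping the outline — area = 65.08 mm². At z = 6.6: the cube is present — its section is the full 5×16 rectangle (area 80.00 mm²); the r=6.5 cylinder at (7.5, 16) gives a regular 8-gon of circumradius 6.5 (constant along its height) (area = (8/2)·6.500²·sin(360°/8) = 119.50 mm²); Taking the first minus the rest: starting from the 5×16 cube (80.00 mm²), the r=6.5 cylinder at (7.5, 16) partially overlaps it — only the 14.92 mm² overlap (of its 119.50 mm²) is removed, clipping the outline — area = 65.08 mm². Checking containment: the cross-section at z = 6.6 is a subset of the cross-section at z = 1.56.

entirely on top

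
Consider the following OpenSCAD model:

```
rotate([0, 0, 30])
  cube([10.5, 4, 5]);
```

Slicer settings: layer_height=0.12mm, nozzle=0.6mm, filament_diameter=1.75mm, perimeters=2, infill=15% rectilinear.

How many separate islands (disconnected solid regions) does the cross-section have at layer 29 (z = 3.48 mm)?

At z = 3.48 mm: the cube is present — its section is the full 10.5×4 rectangle; (rotated 30° about Z; rotation is an isometry so areas/perimeters/island counts are preserved). Overall, the cross-section is a single solid region. Island count = 1.

1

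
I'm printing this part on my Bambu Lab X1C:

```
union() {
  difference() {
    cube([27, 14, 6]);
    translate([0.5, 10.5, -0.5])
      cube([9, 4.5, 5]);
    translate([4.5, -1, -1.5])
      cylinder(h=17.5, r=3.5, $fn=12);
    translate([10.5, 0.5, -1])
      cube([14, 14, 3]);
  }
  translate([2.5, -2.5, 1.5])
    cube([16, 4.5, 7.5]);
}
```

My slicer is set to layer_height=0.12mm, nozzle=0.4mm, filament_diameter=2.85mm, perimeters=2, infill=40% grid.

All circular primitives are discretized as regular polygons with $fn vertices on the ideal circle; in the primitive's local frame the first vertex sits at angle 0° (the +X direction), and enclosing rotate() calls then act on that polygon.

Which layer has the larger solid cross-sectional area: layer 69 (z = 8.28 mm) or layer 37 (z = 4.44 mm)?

layer 37 (z = 4.44 mm)

Layer 69 (z = 8.28): the cube is absent (z outside [0, 6]); the cube at (0.5, 10.5) is absent (z outside [-0.5, 4.5]); the r=3.5 cylinder at (4.5, -1) gives a regular 12-gon of circumradius 3.5 (constant along its height) (area = (12/2)·3.500²·sin(360°/12) = 36.75 mm²); the cube at (10.5, 0.5) does not reach this height (z outside [-1, 2]); Subtracting the remaining from the first: the first operand is absent here, so nothing remains; the cube at (2.5, -2.5) (footprint 16×4.5) is included at this height (area 72.00 mm²); Merging all regions: only the 16×4.5 cube at (2.5, -2.5) is present, so the union is just that shape — area = 72.00 mm². So its area = 72.00 mm². Layer 37 (z = 4.44): the cube (footprint 27×14) is included at this height (area 378.00 mm²); the 9×4.5 cube at (0.5, 10.5) contributes its full rectangle (area 40.50 mm²); the r=3.5 cylinder at (4.5, -1) contributes a regular 12-gon of circumradius 3.5 (area = (12/2)·3.500²·sin(360°/12) = 36.75 mm²); the cube at (10.5, 0.5) is not intersected at this z (z outside [-1, 2]); Subtracting the remaining from the first: starting from the 27×14 cube (378.00 mm²), the 9×4.5 cube at (0.5, 10.5) partially overlaps it — only the 31.50 mm² overlap (of its 40.50 mm²) is removed, clipping the outline; the r=3.5 cylinder at (4.5, -1) partially overlaps it — only the 11.64 mm² overlap (of its 36.75 mm²) is removed, clipping the outline — area = 334.86 mm²; the cube at (2.5, -2.5) is present — its section is the full 16×4.5 rectangle (area 72.00 mm²); Taking the union: the regions partially overlap — summed areas 406.86 mm² minus the doubly-counted overlap 22.67 mm² gives 384.19 mm² — area = 384.19 mm². So its area = 384.19 mm². Layer 37 is larger (384.19 vs 72.00 mm²).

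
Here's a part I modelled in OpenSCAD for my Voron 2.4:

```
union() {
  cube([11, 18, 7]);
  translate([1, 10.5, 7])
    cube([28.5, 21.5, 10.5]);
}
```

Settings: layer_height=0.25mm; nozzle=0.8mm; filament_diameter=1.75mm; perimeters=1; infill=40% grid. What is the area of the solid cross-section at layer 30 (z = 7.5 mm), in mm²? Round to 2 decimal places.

At z = 7.5 mm: the cube is absent (z outside [0, 7]); the 28.5×21.5 cube at (1, 10.5) contributes its full rectangle (area 612.75 mm²); Taking the union: only the 28.5×21.5 cube at (1, 10.5) is present, so the union is just that shape — area = 612.75 mm². Overall, the cross-section is a single solid region. Net area = 612.75 mm².

612.75 mm²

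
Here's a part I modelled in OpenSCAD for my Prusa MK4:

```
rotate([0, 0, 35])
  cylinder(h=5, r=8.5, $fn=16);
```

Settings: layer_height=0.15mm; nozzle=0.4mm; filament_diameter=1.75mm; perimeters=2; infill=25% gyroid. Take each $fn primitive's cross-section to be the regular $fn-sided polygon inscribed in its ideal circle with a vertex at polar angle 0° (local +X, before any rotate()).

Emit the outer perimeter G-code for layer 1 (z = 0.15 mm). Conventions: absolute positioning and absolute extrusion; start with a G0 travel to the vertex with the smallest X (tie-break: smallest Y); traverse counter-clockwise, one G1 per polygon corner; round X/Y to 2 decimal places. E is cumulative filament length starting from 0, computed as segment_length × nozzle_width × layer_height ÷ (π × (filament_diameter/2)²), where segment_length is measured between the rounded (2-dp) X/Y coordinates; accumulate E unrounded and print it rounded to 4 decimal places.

At z = 0.15 mm: the r=8.5 cylinder contributes a regular 16-gon of circumradius 8.5; (whole slice rotated 35° about Z — lengths, areas and connectivity unchanged). The outline is a single polygon with 16 vertices. Extrusion per mm of travel: 0.4 × 0.15 / (π × 0.875²) = 0.024945. Accumulating E over each segment gives final E = 1.3239.

G0 X-8.37 Y1.48 Z0.15
G1 X-8.30 Y-1.84 E0.0828
G1 X-6.96 Y-4.88 E0.1657
G1 X-4.57 Y-7.17 E0.2483
G1 X-1.48 Y-8.37 E0.3310
G1 X1.84 Y-8.30 E0.4138
G1 X4.88 Y-6.96 E0.4967
G1 X7.17 Y-4.57 E0.5792
G1 X8.37 Y-1.48 E0.6619
G1 X8.30 Y1.84 E0.7448
G1 X6.96 Y4.88 E0.8276
G1 X4.57 Y7.17 E0.9102
G1 X1.48 Y8.37 E0.9929
G1 X-1.84 Y8.30 E1.0757
G1 X-4.88 Y6.96 E1.1586
G1 X-7.17 Y4.57 E1.2412
G1 X-8.37 Y1.48 E1.3239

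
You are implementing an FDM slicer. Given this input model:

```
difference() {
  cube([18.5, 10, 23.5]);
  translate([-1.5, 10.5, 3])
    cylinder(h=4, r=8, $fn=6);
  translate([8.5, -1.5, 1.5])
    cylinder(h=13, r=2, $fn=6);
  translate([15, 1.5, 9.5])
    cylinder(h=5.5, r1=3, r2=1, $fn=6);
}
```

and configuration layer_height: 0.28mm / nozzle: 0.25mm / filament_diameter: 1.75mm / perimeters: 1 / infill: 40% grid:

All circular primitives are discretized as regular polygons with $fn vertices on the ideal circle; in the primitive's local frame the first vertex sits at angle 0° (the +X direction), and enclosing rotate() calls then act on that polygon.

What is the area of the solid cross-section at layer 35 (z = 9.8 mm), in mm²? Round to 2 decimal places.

At z = 9.8 mm: the 18.5×10 cube contributes its full rectangle (area 185.00 mm²); the cylinder at (-1.5, 10.5) does not reach this height (z outside [3, 7]); the cylinder at (8.5, -1.5): section is a regular 6-gon, circumradius r=2 (area = (6/2)·2.000²·sin(360°/6) = 10.39 mm²); the cone at (15, 1.5): at t=0.055 of its height the radius interpolates to r₁+(r₂−r₁)t = 2.891, giving a regular 6-gon of that circumradius (area = (6/2)·2.891²·sin(360°/6) = 21.71 mm²); Taking the first minus the rest: starting from the 18.5×10 cube (185.00 mm²), the r=2 cylinder at (8.5, -1.5) partially overlaps it — only the 0.50 mm² overlap (of its 10.39 mm²) is removed, clipping the outline; the cone at (15, 1.5) partially overlaps it — only the 18.23 mm² overlap (of its 21.71 mm²) is removed, clipping the outline — area = 166.27 mm². Overall, the cross-section is a single solid region. Net area = 166.27 mm².

166.27 mm²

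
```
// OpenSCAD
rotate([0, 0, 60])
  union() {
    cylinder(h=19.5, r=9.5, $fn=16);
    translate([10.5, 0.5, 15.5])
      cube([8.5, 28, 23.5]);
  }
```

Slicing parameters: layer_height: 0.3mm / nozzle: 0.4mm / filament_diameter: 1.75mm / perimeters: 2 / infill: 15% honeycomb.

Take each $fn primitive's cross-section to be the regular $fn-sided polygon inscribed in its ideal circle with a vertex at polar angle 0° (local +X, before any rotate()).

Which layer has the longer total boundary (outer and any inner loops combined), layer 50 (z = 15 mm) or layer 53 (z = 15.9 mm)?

layer 53 (z = 15.9 mm)

Layer 50 (z = 15): the r=9.5 cylinder gives a regular 16-gon of circumradius 9.5 (constant along its height) (perimeter = 2·16·9.500·sin(180°/16) = 59.31 mm); the cube at (10.5, 0.5) is not intersected at this z (z outside [15.5, 39]); Merging all regions: only the r=9.5 cylinder is present, so the union is just that shape — boundary = 59.31 mm; (rotated 60° about Z; rotation is an isometry so areas/perimeters/island counts are preserved). So its perimeter = 59.31 mm. Layer 53 (z = 15.9): the cylinder: section is a regular 16-gon, circumradius r=9.5 (perimeter = 2·16·9.500·sin(180°/16) = 59.31 mm); the 8.5×28 cube at (10.5, 0.5) contributes its full rectangle (perimeter 73.00 mm); Merging all regions: the 2 present regions are separate (no shared area or edge), so areas and boundary lengths simply add and each stays a separate island — boundary = 132.31 mm; (whole slice rotated 60° about Z — lengths, areas and connectivity unchanged). So its perimeter = 132.31 mm. Layer 53 is larger (132.31 vs 59.31 mm).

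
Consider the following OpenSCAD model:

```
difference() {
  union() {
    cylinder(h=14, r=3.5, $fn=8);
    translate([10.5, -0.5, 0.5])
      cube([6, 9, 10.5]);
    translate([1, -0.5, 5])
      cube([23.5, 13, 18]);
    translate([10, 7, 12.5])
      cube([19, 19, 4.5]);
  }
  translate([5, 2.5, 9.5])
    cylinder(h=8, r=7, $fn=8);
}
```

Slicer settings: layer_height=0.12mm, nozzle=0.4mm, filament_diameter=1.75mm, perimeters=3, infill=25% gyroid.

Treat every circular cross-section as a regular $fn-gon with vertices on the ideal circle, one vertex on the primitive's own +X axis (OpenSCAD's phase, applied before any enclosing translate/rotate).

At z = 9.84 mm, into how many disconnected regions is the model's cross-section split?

At z = 9.84 mm: the cylinder: section is a regular 8-gon, circumradius r=3.5; the cube at (10.5, -0.5) (footprint 6×9) is included at this height; the cube at (1, -0.5) is present — its section is the full 23.5×13 rectangle; the cube at (10, 7) is absent (z outside [12.5, 17]); Taking the union: the regions partially overlap (shared area 60.57 mm²), so overlapping operands fuse into one piece — 1 connected region; the cylinder at (5, 2.5): section is a regular 8-gon, circumradius r=7; Subtracting the remaining from the first: starting from the result so far, the r=7 cylinder at (5, 2.5) partially overlaps it — only the 106.53 mm² overlap (of its 138.59 mm²) is removed, clipping the outline — 2 connected regions. The result has 2 disconnected regions.

2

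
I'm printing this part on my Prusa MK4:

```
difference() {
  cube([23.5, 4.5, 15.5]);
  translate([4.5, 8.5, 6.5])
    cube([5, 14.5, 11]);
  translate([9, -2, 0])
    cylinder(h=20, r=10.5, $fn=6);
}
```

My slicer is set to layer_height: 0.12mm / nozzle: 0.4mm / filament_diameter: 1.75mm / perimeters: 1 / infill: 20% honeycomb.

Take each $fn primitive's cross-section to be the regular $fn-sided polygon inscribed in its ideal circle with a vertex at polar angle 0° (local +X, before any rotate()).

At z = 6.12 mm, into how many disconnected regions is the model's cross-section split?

At z = 6.12 mm: the 23.5×4.5 cube contributes its full rectangle; the cube at (4.5, 8.5) is not intersected at this z (z outside [6.5, 17.5]); the r=10.5 cylinder at (9, -2) gives a regular 6-gon of circumradius 10.5 (constant along its height); Subtracting the remaining from the first: starting from the 23.5×4.5 cube, the r=10.5 cylinder at (9, -2) partially overlaps it — only the 72.31 mm² overlap (of its 286.44 mm²) is removed, clipping the outline — 2 connected regions. The result has 2 disconnected regions.

2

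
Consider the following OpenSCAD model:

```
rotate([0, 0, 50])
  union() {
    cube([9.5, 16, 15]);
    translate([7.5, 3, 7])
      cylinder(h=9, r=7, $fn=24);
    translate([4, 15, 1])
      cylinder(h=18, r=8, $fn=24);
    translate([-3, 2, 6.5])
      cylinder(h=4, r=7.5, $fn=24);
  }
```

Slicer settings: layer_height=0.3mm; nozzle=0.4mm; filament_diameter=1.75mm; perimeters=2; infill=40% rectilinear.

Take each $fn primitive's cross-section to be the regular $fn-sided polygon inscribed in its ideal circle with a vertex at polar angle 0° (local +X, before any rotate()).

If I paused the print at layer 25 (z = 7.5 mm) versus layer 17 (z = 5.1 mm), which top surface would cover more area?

Layer 25 (z = 7.5): the cube (footprint 9.5×16) is included at this height (area 152.00 mm²); the r=7 cylinder at (7.5, 3) contributes a regular 24-gon of circumradius 7 (area = (24/2)·7.000²·sin(360°/24) = 152.19 mm²); the r=8 cylinder at (4, 15) contributes a regular 24-gon of circumradius 8 (area = (24/2)·8.000²·sin(360°/24) = 198.77 mm²); the r=7.5 cylinder at (-3, 2) gives a regular 24-gon of circumradius 7.5 (constant along its height) (area = (24/2)·7.500²·sin(360°/24) = 174.70 mm²); Merging all regions: the regions partially overlap — summed areas 677.66 mm² minus the doubly-counted overlap 193.31 mm² gives 484.35 mm² — area = 484.35 mm²; (whole slice rotated 50° about Z — lengths, areas and connectivity unchanged). So its area = 484.35 mm². Layer 17 (z = 5.1): the cube (footprint 9.5×16) is included at this height (area 152.00 mm²); the cylinder at (7.5, 3) is absent (z outside [7, 16]); the cylinder at (4, 15): section is a regular 24-gon, circumradius r=8 (area = (24/2)·8.000²·sin(360°/24) = 198.77 mm²); the cylinder at (-3, 2) is not intersected at this z (z outside [6.5, 10.5]); Taking the union: the regions partially overlap — summed areas 350.77 mm² minus the doubly-counted overlap 79.87 mm² gives 270.90 mm² — area = 270.90 mm²; (whole slice rotated 50° about Z — lengths, areas and connectivity unchanged). So its area = 270.90 mm². Layer 25 is larger (484.35 vs 270.90 mm²).

layer 25 (z = 7.5 mm)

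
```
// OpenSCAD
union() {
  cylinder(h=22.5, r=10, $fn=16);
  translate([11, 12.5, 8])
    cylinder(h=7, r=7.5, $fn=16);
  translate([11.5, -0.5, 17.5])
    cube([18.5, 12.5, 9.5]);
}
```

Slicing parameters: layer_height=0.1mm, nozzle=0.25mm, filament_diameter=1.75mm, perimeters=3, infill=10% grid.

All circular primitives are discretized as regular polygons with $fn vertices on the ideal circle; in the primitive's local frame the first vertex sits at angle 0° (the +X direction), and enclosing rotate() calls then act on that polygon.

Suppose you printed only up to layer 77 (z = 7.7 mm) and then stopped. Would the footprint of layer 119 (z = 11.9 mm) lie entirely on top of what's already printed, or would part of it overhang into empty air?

Compare the two slices. At z = 7.7: the cylinder: section is a regular 16-gon, circumradius r=10 (area = (16/2)·10.000²·sin(360°/16) = 306.15 mm²); the cylinder at (11, 12.5) does not reach this height (z outside [8, 15]); the cube at (11.5, -0.5) does not reach this height (z outside [17.5, 27]); Combining (union): only the r=10 cylinder is present, so the union is just that shape — area = 306.15 mm². At z = 11.9: the r=10 cylinder contributes a regular 16-gon of circumradius 10 (area = (16/2)·10.000²·sin(360°/16) = 306.15 mm²); the r=7.5 cylinder at (11, 12.5) gives a regular 16-gon of circumradius 7.5 (constant along its height) (area = (16/2)·7.500²·sin(360°/16) = 172.21 mm²); the cube at (11.5, -0.5) is not intersected at this z (z outside [17.5, 27]); Combining (union): the regions partially overlap — summed areas 478.35 mm² minus the doubly-counted overlap 1.85 mm² gives 476.51 mm² — area = 476.51 mm². Checking containment: at z = 11.9 the cross-section extends beyond the z = 7.7 cross-section by about 170.36 mm².

part overhangs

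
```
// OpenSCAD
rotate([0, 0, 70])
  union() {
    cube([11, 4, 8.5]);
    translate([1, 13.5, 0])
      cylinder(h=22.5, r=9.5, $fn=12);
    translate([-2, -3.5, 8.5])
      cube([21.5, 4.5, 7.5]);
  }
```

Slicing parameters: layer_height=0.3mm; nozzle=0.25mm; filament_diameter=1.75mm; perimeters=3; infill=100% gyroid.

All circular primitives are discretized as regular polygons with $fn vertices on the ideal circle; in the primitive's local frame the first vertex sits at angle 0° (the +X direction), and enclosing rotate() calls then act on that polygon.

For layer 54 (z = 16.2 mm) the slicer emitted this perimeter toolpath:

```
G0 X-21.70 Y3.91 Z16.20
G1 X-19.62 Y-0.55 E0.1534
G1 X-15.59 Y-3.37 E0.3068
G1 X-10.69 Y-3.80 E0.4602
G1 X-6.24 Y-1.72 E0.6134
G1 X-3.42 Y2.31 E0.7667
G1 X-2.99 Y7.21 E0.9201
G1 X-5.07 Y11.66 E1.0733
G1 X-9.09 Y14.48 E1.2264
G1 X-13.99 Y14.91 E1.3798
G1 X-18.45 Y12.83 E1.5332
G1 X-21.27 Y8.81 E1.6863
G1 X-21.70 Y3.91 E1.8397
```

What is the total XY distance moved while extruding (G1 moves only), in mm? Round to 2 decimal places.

Sum the Euclidean lengths of each G1 segment: total = 59.00 mm.

59.00 mm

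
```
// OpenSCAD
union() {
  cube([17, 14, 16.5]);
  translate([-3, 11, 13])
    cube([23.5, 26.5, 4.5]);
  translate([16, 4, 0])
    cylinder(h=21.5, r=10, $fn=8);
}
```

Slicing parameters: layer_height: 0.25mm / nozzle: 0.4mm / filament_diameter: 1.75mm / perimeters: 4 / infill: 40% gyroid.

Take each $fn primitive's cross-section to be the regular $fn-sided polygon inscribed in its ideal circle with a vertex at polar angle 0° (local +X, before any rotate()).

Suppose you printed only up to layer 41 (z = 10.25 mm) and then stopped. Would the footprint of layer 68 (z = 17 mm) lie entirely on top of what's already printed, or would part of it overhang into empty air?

Compare the two slices. At z = 10.25: the cube is present — its section is the full 17×14 rectangle (area 238.00 mm²); the cube at (-3, 11) does not reach this height (z outside [13, 17.5]); the r=10 cylinder at (16, 4) gives a regular 8-gon of circumradius 10 (constant along its height) (area = (8/2)·10.000²·sin(360°/8) = 282.84 mm²); Combining (union): the regions partially overlap — summed areas 520.84 mm² minus the doubly-counted overlap 121.19 mm² gives 399.65 mm² — area = 399.65 mm². At z = 17: the cube is absent (z outside [0, 16.5]); the cube at (-3, 11) (footprint 23.5×26.5) is included at this height (area 622.75 mm²); the r=10 cylinder at (16, 4) gives a regular 8-gon of circumradius 10 (constant along its height) (area = (8/2)·10.000²·sin(360°/8) = 282.84 mm²); Combining (union): the regions partially overlap — summed areas 905.59 mm² minus the doubly-counted overlap 20.16 mm² gives 885.43 mm² — area = 885.43 mm². Checking containment: at z = 17 the cross-section extends beyond the z = 10.25 cross-section by about 565.24 mm².

part overhangs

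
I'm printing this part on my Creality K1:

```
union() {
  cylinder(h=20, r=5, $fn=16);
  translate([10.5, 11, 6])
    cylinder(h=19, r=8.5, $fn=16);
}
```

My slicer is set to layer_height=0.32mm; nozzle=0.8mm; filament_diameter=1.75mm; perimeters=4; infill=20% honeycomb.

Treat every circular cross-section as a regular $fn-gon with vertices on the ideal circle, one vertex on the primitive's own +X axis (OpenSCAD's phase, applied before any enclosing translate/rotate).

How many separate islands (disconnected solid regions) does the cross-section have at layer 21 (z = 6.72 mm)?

2

At z = 6.72 mm: the cylinder: section is a regular 16-gon, circumradius r=5; the cylinder at (10.5, 11): section is a regular 16-gon, circumradius r=8.5; Merging all regions: the 2 present regions are separate (no shared area or edge), so areas and boundary lengths simply add and each stays a separate island — 2 connected regions. Overall, the cross-section has 2 separate islands. Island count = 2.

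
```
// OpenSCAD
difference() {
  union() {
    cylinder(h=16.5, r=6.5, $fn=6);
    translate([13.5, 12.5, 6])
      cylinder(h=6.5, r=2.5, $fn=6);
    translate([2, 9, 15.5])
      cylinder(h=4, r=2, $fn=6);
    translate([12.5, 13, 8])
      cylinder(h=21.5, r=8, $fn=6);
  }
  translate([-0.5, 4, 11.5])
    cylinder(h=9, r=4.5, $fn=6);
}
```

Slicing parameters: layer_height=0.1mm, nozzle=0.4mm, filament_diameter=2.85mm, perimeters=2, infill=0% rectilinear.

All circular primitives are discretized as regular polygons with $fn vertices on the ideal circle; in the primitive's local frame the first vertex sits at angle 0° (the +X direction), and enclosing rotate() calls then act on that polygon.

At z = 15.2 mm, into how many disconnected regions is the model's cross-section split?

At z = 15.2 mm: the r=6.5 cylinder gives a regular 6-gon of circumradius 6.5 (constant along its height); the cylinder at (13.5, 12.5) is absent (z outside [6, 12.5]); the cylinder at (2, 9) is not intersected at this z (z outside [15.5, 19.5]); the r=8 cylinder at (12.5, 13) gives a regular 6-gon of circumradius 8 (constant along its height); Taking the union: the 2 present regions are separate (no shared area or edge), so areas and boundary lengths simply add and each stays a separate island — 2 connected regions; the cylinder at (-0.5, 4): section is a regular 6-gon, circumradius r=4.5; Taking the first minus the rest: starting from that combined region, the r=4.5 cylinder at (-0.5, 4) partially overlaps it — only the 37.83 mm² overlap (of its 52.61 mm²) is removed, clipping the outline — 2 connected regions. The result has 2 disconnected regions.

2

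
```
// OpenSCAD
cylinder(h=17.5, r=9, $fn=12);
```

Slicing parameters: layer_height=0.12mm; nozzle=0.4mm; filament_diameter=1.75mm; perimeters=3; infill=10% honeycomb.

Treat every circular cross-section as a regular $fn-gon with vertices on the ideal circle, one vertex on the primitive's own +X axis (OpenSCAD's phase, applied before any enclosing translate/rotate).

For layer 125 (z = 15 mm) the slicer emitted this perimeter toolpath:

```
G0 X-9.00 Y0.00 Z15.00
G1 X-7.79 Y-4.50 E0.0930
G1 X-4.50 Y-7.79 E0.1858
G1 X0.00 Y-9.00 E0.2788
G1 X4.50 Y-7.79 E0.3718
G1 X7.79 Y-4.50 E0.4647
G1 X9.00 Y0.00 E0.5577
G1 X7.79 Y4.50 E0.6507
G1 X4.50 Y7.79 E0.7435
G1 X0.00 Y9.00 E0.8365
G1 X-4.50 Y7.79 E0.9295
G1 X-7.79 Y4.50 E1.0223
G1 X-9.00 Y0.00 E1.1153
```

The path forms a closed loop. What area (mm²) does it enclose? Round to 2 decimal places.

Apply the shoelace formula to the sequence of (X, Y) vertices; enclosed area = 242.87 mm².

242.87 mm²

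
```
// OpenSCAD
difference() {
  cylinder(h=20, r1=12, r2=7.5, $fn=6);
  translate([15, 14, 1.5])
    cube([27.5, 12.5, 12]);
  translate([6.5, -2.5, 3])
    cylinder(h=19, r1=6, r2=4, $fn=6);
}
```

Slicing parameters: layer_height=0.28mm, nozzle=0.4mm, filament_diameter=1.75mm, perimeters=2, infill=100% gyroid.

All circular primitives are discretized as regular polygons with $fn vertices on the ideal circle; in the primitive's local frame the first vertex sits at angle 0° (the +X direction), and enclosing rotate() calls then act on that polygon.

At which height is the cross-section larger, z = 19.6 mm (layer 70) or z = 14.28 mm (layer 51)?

Layer 70 (z = 19.6): the cone contributes a regular 6-gon of circumradius 7.590 (interpolated between r1=12 and r2=7.5 at t=0.980) (area = (6/2)·7.590²·sin(360°/6) = 149.67 mm²); the cube at (15, 14) is not intersected at this z (z outside [1.5, 13.5]); the cone at (6.5, -2.5): at t=0.874 of its height the radius interpolates to r₁+(r₂−r₁)t = 4.253, giving a regular 6-gon of that circumradius (area = (6/2)·4.253²·sin(360°/6) = 46.99 mm²); Taking the first minus the rest: starting from the cone (149.67 mm²), the cone at (6.5, -2.5) partially overlaps it — only the 20.14 mm² overlap (of its 46.99 mm²) is removed, clipping the outline — area = 129.53 mm². So its area = 129.53 mm². Layer 51 (z = 14.28): the cone: at t=0.714 of its height the radius interpolates to r₁+(r₂−r₁)t = 8.787, giving a regular 6-gon of that circumradius (area = (6/2)·8.787²·sin(360°/6) = 200.60 mm²); the cube at (15, 14) is absent (z outside [1.5, 13.5]); the cone at (6.5, -2.5): at t=0.594 of its height the radius interpolates to r₁+(r₂−r₁)t = 4.813, giving a regular 6-gon of that circumradius (area = (6/2)·4.813²·sin(360°/6) = 60.18 mm²); After the difference (first − rest): starting from the cone (200.60 mm²), the cone at (6.5, -2.5) partially overlaps it — only the 35.51 mm² overlap (of its 60.18 mm²) is removed, clipping the outline — area = 165.09 mm². So its area = 165.09 mm². Layer 51 is larger (165.09 vs 129.53 mm²).

layer 51 (z = 14.28 mm)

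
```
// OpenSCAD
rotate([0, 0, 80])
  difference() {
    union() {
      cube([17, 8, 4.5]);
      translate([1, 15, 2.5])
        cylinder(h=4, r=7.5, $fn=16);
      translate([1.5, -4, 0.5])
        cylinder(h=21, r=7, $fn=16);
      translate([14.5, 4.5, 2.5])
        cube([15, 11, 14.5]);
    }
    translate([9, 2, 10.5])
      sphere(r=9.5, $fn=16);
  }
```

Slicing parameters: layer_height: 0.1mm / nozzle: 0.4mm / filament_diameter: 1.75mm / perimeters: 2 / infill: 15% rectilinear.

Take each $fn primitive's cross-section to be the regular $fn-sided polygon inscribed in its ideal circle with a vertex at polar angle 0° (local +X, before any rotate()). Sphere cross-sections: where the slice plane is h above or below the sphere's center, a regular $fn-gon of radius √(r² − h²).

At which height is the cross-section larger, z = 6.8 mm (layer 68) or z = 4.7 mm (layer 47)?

Layer 68 (z = 6.8): the cube does not reach this height (z outside [0, 4.5]); the cylinder at (1, 15) is not intersected at this z (z outside [2.5, 6.5]); the r=7 cylinder at (1.5, -4) contributes a regular 16-gon of circumradius 7 (area = (16/2)·7.000²·sin(360°/16) = 150.01 mm²); the 15×11 cube at (14.5, 4.5) contributes its full rectangle (area 165.00 mm²); Combining (union): the 2 present regions are separate (no shared area or edge), so areas and boundary lengths simply add and each stays a separate island — area = 315.01 mm²; the sphere at (9, 2): section is a regular 16-gon, circumradius = √(r²−h²) = √(9.5²−3.7²) = 8.750 (area = (16/2)·8.750²·sin(360°/16) = 234.39 mm²); Taking the first minus the rest: starting from the result so far (315.01 mm²), the r=9.5 sphere at (9, 2) partially overlaps it — only the 57.18 mm² overlap (of its 234.39 mm²) is removed, clipping the outline — area = 257.83 mm²; (rotated 80° about Z; rotation is an isometry so areas/perimeters/island counts are preserved). So its area = 257.83 mm². Layer 47 (z = 4.7): the cube does not reach this height (z outside [0, 4.5]); the cylinder at (1, 15): section is a regular 16-gon, circumradius r=7.5 (area = (16/2)·7.500²·sin(360°/16) = 172.21 mm²); the r=7 cylinder at (1.5, -4) gives a regular 16-gon of circumradius 7 (constant along its height) (area = (16/2)·7.000²·sin(360°/16) = 150.01 mm²); the cube at (14.5, 4.5) is present — its section is the full 15×11 rectangle (area 165.00 mm²); Taking the union: the 3 present regions are separate (no shared area or edge), so areas and boundary lengths simply add and each stays a separate island — area = 487.22 mm²; the sphere at (9, 2): section is a regular 16-gon, circumradius = √(r²−h²) = √(9.5²−5.8²) = 7.524 (area = (16/2)·7.524²·sin(360°/16) = 173.31 mm²); Taking the first minus the rest: starting from the result so far (487.22 mm²), the r=9.5 sphere at (9, 2) partially overlaps it — only the 36.97 mm² overlap (of its 173.31 mm²) is removed, clipping the outline — area = 450.25 mm²; (rotated 80° about Z; rotation is an isometry so areas/perimeters/island counts are preserved). So its area = 450.25 mm². Layer 47 is larger (450.25 vs 257.83 mm²).

layer 47 (z = 4.7 mm)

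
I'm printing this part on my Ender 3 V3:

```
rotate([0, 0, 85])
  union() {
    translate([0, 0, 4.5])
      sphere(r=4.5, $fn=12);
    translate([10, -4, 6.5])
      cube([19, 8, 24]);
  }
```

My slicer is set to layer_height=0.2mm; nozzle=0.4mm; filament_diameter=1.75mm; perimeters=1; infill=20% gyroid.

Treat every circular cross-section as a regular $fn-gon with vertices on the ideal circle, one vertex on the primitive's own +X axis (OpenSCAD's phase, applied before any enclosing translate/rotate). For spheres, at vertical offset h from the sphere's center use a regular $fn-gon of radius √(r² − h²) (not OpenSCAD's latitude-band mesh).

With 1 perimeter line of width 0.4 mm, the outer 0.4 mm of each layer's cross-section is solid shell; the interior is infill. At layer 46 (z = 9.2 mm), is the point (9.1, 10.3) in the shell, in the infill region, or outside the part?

At z = 9.2 mm: the sphere is absent (|z−center|=4.700 > r=4.5); the cube at (10, -4) (footprint 19×8) is included at this height; Taking the union: only the 19×8 cube at (10, -4) is present, so the union is just that shape — 1 connected region; (whole slice rotated 85° about Z — lengths, areas and connectivity unchanged). Overall, the cross-section is a single solid region. Undo the 85° rotation: the query point maps to (11.054, -8.168) in the un-rotated model frame. The nearest boundary edge runs (10.00, -4.00)→(29.00, -4.00); distance from the point to it = 4.17 mm. The point is not inside any of the regions above, so it lies outside the cross-section (4.17 mm from the nearest boundary).

outside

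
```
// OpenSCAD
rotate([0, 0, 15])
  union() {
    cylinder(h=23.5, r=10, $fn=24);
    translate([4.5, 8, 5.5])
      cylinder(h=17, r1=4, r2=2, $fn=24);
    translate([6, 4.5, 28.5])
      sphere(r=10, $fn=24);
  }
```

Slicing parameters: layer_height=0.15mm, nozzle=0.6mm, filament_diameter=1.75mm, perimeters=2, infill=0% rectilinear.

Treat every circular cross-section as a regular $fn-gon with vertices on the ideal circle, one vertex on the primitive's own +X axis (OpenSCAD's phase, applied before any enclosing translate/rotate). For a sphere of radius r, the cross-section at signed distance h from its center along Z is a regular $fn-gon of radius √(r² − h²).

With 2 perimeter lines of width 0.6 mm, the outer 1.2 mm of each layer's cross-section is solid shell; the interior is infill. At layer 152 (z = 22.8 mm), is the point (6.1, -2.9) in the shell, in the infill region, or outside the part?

At z = 22.8 mm: the cylinder: section is a regular 24-gon, circumradius r=10; the cone at (4.5, 8) does not reach this height (z outside [5.5, 22.5]); the r=10 sphere at (6, 4.5) contributes a regular 24-gon of circumradius √(10²−5.7²) = 8.216; Combining (union): the regions partially overlap (shared area 124.13 mm²), so overlapping operands fuse into one piece — 1 connected region; (whole slice rotated 15° about Z — lengths, areas and connectivity unchanged). Overall, the cross-section is a single solid region. Undo the 15° rotation: the query point maps to (5.142, -4.380) in the un-rotated model frame. The nearest boundary edge runs (8.66, -5.00)→(7.07, -7.07); distance from the point to it = 3.17 mm. The point is inside the cross-section and 3.17 mm from the nearest boundary — more than the 1.2 mm shell width (2 × 0.6), so it's in the infill interior.

infill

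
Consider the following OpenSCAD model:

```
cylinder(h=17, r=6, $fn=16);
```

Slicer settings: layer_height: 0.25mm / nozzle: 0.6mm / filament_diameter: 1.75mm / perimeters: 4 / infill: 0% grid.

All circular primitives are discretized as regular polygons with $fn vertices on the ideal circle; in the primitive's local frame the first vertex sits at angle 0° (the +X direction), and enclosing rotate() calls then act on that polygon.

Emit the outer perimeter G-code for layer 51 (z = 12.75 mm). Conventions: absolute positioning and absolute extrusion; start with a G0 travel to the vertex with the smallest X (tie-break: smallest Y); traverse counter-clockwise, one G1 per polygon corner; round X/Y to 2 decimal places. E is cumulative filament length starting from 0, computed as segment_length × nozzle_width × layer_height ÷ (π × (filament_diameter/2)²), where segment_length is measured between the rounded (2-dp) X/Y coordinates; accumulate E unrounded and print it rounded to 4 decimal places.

At z = 12.75 mm: the r=6 cylinder contributes a regular 16-gon of circumradius 6. The outline is a single polygon with 16 vertices. Extrusion per mm of travel: 0.6 × 0.25 / (π × 0.875²) = 0.062363. Accumulating E over each segment gives final E = 2.3353.

G0 X-6.00 Y0.00 Z12.75
G1 X-5.54 Y-2.30 E0.1463
G1 X-4.24 Y-4.24 E0.2919
G1 X-2.30 Y-5.54 E0.4375
G1 X0.00 Y-6.00 E0.5838
G1 X2.30 Y-5.54 E0.7301
G1 X4.24 Y-4.24 E0.8757
G1 X5.54 Y-2.30 E1.0214
G1 X6.00 Y0.00 E1.1676
G1 X5.54 Y2.30 E1.3139
G1 X4.24 Y4.24 E1.4596
G1 X2.30 Y5.54 E1.6052
G1 X0.00 Y6.00 E1.7515
G1 X-2.30 Y5.54 E1.8977
G1 X-4.24 Y4.24 E2.0434
G1 X-5.54 Y2.30 E2.1890
G1 X-6.00 Y0.00 E2.3353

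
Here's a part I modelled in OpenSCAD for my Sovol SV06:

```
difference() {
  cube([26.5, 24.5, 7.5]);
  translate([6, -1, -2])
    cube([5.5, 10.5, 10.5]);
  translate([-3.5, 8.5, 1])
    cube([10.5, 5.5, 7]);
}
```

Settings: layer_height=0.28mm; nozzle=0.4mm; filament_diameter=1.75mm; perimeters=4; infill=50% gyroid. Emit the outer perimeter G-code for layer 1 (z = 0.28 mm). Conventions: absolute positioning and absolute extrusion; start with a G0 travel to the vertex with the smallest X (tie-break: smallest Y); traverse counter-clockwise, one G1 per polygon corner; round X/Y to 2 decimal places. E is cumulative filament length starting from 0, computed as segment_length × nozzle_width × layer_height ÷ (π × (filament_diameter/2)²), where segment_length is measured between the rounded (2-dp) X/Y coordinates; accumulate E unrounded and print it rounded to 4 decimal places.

At z = 0.28 mm: the 26.5×24.5 cube contributes its full rectangle; the cube at (6, -1) is present — its section is the full 5.5×10.5 rectangle; the cube at (-3.5, 8.5) is absent (z outside [1, 8]); Subtracting the remaining from the first: starting from the 26.5×24.5 cube, the 5.5×10.5 cube at (6, -1) partially overlaps it — only the 52.25 mm² overlap (of its 57.75 mm²) is removed, clipping the outline — 1 connected region. The outline is a single polygon with 8 vertices. Extrusion per mm of travel: 0.4 × 0.28 / (π × 0.875²) = 0.046564. Accumulating E over each segment gives final E = 5.6343.

G0 X0.00 Y0.00 Z0.28
G1 X6.00 Y0.00 E0.2794
G1 X6.00 Y9.50 E0.7217
G1 X11.50 Y9.50 E0.9778
G1 X11.50 Y0.00 E1.4202
G1 X26.50 Y0.00 E2.1187
G1 X26.50 Y24.50 E3.2595
G1 X0.00 Y24.50 E4.4934
G1 X0.00 Y0.00 E5.6343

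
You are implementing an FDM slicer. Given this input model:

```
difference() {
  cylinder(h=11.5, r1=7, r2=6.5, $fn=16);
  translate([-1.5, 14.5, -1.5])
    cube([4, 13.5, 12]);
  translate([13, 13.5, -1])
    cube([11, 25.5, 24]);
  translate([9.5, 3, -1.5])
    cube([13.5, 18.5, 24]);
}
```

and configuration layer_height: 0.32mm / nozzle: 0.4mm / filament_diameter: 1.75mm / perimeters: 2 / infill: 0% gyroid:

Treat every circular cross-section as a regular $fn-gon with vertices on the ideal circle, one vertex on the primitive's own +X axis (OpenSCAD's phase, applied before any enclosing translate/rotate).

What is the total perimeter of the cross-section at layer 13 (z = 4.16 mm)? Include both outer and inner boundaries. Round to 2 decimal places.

42.57 mm

At z = 4.16 mm: the cone (r1=7→r2=6.5) has section circumradius 6.819 here — a regular 16-gon (perimeter = 2·16·6.819·sin(180°/16) = 42.57 mm); the cube at (-1.5, 14.5) (footprint 4×13.5) is included at this height (perimeter 35.00 mm); the 11×25.5 cube at (13, 13.5) contributes its full rectangle (perimeter 73.00 mm); the cube at (9.5, 3) (footprint 13.5×18.5) is included at this height (perimeter 64.00 mm); Taking the first minus the rest: starting from the cone, the 4×13.5 cube at (-1.5, 14.5) misses the remaining region (no effect); the 11×25.5 cube at (13, 13.5) misses the remaining region (no effect); the 13.5×18.5 cube at (9.5, 3) misses the remaining region (no effect) — boundary = 42.57 mm. Overall, the cross-section is a single solid region. Total boundary length (outer) = 42.57 mm.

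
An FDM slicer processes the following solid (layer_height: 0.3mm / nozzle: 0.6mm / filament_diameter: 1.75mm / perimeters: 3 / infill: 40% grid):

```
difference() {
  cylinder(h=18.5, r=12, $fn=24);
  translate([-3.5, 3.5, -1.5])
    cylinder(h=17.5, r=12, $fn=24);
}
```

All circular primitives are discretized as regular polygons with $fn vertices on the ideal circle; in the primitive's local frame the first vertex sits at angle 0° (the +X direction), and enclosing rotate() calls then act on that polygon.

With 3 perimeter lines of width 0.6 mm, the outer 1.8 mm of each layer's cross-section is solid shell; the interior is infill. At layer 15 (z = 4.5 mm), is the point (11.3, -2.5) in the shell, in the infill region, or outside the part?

shell

At z = 4.5 mm: the r=12 cylinder contributes a regular 24-gon of circumradius 12; the r=12 cylinder at (-3.5, 3.5) gives a regular 24-gon of circumradius 12 (constant along its height); Subtracting the remaining from the first: starting from the r=12 cylinder, the r=12 cylinder at (-3.5, 3.5) partially overlaps it — only the 330.06 mm² overlap (of its 447.24 mm²) is removed, clipping the outline — 1 connected region. Overall, the cross-section is a single solid region. The nearest boundary edge runs (12.00, 0.00)→(11.59, -3.11); distance from the point to it = 0.37 mm. The point is inside the cross-section, 0.37 mm from the nearest boundary — within the 1.8 mm shell band (3 × 0.6).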